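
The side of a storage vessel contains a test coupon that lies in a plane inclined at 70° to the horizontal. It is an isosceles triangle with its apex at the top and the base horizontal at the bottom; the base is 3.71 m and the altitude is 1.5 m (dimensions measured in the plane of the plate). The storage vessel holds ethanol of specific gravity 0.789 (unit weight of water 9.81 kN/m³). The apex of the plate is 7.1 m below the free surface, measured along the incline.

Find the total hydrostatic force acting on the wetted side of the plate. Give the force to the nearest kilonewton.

γ = 0.789 × 9.81 = 7.74009 kN/m³.
Let θ = 70° be the plate's angle to the horizontal; measure y along the incline from where the plane meets the free surface. Vertical depth h = y·sinθ with sinθ = 0.939693.
With the apex up, the centroid sits 2h/3 = 2 × 1.5/3 = 1 m below the apex, so y_c = 7.1 + 1 = 8.1 m and h_c = 8.1 × 0.939693 = 7.61151 m.
A = ½ × 3.71 × 1.5 = 2.7825 m².
Resultant F = γ·h_c·A = 7.74009 × 7.61151 × 2.7825 = 163.928 kN.

F ≈ 164 kN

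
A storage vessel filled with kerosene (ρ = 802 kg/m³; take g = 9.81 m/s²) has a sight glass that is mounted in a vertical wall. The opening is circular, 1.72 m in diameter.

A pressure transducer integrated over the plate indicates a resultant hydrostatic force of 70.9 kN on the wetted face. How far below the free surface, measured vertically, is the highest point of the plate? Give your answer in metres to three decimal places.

γ = ρg = 802 × 9.81 / 1000 = 7.86762 kN/m³.
A = π(0.86)² = 2.32352 m².
From F = γ·h_c·A, the centroid depth is h_c = 70.9/(7.86762 × 2.32352) = 3.87843 m.
The centroid is at the centre, 0.86 m below the top of the plate, so the highest point sits at h_top = 3.87843 − 0.86 = 3.01843 m below the surface.

d_top ≈ 3.018 m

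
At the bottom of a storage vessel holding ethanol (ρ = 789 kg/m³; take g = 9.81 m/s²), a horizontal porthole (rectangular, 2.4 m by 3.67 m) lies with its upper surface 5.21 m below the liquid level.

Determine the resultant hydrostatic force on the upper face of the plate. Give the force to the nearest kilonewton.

F ≈ 355 kN

γ = ρg = 789 × 9.81 / 1000 = 7.74009 kN/m³.
The plate is horizontal, so pressure is uniform at p = γ·h = 7.74009 × 5.21 = 40.3259 kN/m².
A = 2.4 × 3.67 = 8.808 m².
F = p·A = 40.3259 × 8.808 = 355.191 kN.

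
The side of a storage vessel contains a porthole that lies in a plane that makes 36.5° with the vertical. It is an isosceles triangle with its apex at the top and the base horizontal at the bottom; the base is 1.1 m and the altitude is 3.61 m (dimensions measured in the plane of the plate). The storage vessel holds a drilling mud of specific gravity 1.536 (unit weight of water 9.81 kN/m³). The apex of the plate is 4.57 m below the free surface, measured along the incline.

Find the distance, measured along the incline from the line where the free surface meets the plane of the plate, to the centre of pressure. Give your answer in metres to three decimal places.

y_p = 7.080 m

γ = 1.536 × 9.81 = 15.06816 kN/m³.
The plate makes 36.5° with the vertical, i.e. θ = 90° − 36.5° = 53.5° to the horizontal. Measuring y along the incline from the free-surface line, vertical depth h = y·sinθ with sinθ = 0.803857.
With the apex up, the centroid sits 2h/3 = 2 × 3.61/3 = 2.40667 m below the apex, so y_c = 4.57 + 2.40667 = 6.97667 m and h_c = 6.97667 × 0.803857 = 5.60825 m.
A = ½ × 1.1 × 3.61 = 1.9855 m².
Resultant F = γ·h_c·A = 15.06816 × 5.60825 × 1.9855 = 167.787 kN.
I_c = b·h³/36 = 1.1 × 3.61³/36 = 1.43751 m⁴.
Centre of pressure: y_p = y_c + I_c/(y_c·A) = 6.97667 + 1.43751/(6.97667 × 1.9855) = 6.97667 + 0.103775 = 7.08045 m along the plane.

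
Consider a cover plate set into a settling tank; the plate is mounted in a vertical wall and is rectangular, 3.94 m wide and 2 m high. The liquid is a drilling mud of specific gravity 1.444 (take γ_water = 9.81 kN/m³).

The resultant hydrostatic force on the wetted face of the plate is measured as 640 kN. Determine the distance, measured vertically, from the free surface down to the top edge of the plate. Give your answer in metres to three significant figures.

γ = 1.444 × 9.81 = 14.16564 kN/m³.
A = 3.94 × 2 = 7.88 m².
From F = γ·h_c·A, the centroid depth is h_c = 640/(14.16564 × 7.88) = 5.73347 m.
The centroid lies 2/2 = 1 m below the top edge, so the top edge sits at h_top = 5.73347 − 1 = 4.73347 m below the surface.

d_top ≈ 4.73 m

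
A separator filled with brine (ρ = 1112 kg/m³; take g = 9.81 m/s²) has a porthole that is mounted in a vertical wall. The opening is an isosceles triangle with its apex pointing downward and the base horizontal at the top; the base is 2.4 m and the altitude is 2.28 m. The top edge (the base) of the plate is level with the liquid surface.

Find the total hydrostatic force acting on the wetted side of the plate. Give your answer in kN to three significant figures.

γ = ρg = 1112 × 9.81 / 1000 = 10.90872 kN/m³.
With the apex down, the centroid sits h/3 = 2.28/3 = 0.76 m below the base (the top edge), so the centroid depth is h_c = 0.76 m.
A = ½ × 2.4 × 2.28 = 2.736 m².
Resultant F = γ·h_c·A = 10.90872 × 0.76 × 2.736 = 22.6832 kN.

F ≈ 22.7 kN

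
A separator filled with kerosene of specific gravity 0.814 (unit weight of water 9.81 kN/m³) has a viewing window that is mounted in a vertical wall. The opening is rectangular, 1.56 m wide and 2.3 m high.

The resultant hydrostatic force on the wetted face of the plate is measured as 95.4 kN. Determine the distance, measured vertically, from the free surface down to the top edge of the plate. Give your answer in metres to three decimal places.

d_top ≈ 2.180 m

γ = 0.814 × 9.81 = 7.98534 kN/m³.
A = 1.56 × 2.3 = 3.588 m².
From F = γ·h_c·A, the centroid depth is h_c = 95.4/(7.98534 × 3.588) = 3.32968 m.
The centroid lies 2.3/2 = 1.15 m below the top edge, so the top edge sits at h_top = 3.32968 − 1.15 = 2.17968 m below the surface.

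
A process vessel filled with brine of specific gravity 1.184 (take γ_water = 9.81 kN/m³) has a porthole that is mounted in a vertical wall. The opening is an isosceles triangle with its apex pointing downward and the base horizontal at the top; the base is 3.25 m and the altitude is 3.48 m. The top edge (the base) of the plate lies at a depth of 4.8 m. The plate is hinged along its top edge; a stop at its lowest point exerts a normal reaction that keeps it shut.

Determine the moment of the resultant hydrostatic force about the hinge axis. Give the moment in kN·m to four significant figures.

γ = 1.184 × 9.81 = 11.61504 kN/m³.
With the apex down, the centroid sits h/3 = 3.48/3 = 1.16 m below the base (the top edge), so the centroid depth is h_c = 4.8 + 1.16 = 5.96 m.
A = ½ × 3.25 × 3.48 = 5.655 m².
Resultant F = γ·h_c·A = 11.61504 × 5.96 × 5.655 = 391.471 kN.
I_c = b·h³/36 = 3.25 × 3.48³/36 = 3.80468 m⁴.
Centre of pressure: y_p = y_c + I_c/(y_c·A) = 5.96 + 3.80468/(5.96 × 5.655) = 5.96 + 0.112886 = 6.07289 m along the plane.
The resultant acts 1.16 + 0.112886 = 1.27289 m (along the plate) below the hinge at the top edge, so the moment about the hinge is M = F × 1.27289 = 391.471 × 1.27289 = 498.3 kN·m.

M ≈ 498.3 kN·m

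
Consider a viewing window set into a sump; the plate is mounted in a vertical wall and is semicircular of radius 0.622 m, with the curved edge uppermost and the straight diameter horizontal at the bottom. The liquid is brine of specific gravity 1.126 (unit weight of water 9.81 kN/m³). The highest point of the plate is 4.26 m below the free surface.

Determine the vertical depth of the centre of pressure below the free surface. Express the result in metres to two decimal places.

h_p = 4.62 m

γ = 1.126 × 9.81 = 11.04606 kN/m³.
The centroid lies 4r/(3π) = 0.263985 m above the diameter, so r − 4r/(3π) = 0.622 − 0.263985 = 0.358015 m below the topmost point, so the centroid depth is h_c = 4.26 + 0.358015 = 4.61801 m.
A = πr²/2 = π × 0.622²/2 = 0.607716 m².
Resultant F = γ·h_c·A = 11.04606 × 4.61801 × 0.607716 = 31.0001 kN.
I_c = (π/8 − 8/(9π))·r⁴ = 0.109757 × 0.622⁴ = 0.0164283 m⁴.
Centre of pressure: y_p = y_c + I_c/(y_c·A) = 4.61801 + 0.0164283/(4.61801 × 0.607716) = 4.61801 + 0.00585379 = 4.62386 m along the plane.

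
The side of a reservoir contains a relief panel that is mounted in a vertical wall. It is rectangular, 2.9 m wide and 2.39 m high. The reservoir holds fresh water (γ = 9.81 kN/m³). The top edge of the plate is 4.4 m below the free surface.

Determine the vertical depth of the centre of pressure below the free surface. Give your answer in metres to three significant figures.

γ = 9.81 kN/m³.
The centroid lies 2.39/2 = 1.195 m below the top edge, so the centroid depth is h_c = 4.4 + 1.195 = 5.595 m.
A = 2.9 × 2.39 = 6.931 m².
Resultant F = γ·h_c·A = 9.81 × 5.595 × 6.931 = 380.421 kN.
I_c = b·h³/12 = 2.9 × 2.39³/12 = 3.29921 m⁴.
Centre of pressure: y_p = y_c + I_c/(y_c·A) = 5.595 + 3.29921/(5.595 × 6.931) = 5.595 + 0.0850774 = 5.68008 m along the plane.

h_p = 5.68 m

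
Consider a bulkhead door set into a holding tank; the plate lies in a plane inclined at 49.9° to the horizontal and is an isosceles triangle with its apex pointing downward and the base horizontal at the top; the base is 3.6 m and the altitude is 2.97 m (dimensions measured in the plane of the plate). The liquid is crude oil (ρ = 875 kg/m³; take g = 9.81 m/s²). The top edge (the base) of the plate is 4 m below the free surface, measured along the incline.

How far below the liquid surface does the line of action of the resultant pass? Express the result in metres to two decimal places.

γ = ρg = 875 × 9.81 / 1000 = 8.58375 kN/m³.
Let θ = 49.9° be the plate's angle to the horizontal; measure y along the incline from where the plane meets the free surface. Vertical depth h = y·sinθ with sinθ = 0.764921.
With the apex down, the centroid sits h/3 = 2.97/3 = 0.99 m below the base (the top edge), so y_c = 4 + 0.99 = 4.99 m and h_c = 4.99 × 0.764921 = 3.81696 m.
A = ½ × 3.6 × 2.97 = 5.346 m².
Resultant F = γ·h_c·A = 8.58375 × 3.81696 × 5.346 = 175.155 kN.
I_c = b·h³/36 = 3.6 × 2.97³/36 = 2.61981 m⁴.
Centre of pressure: y_p = y_c + I_c/(y_c·A) = 4.99 + 2.61981/(4.99 × 5.346) = 4.99 + 0.0982065 = 5.08821 m along the plane.
Vertically, h_p = y_p·sinθ = 5.08821 × 0.764921 = 3.89208 m.

h_p = 3.89 m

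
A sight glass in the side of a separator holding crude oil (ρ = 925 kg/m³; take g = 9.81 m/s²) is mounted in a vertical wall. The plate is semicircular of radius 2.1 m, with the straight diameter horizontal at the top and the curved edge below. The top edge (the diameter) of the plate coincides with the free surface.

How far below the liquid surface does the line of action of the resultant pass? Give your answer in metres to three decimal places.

h_p = 1.237 m

γ = ρg = 925 × 9.81 / 1000 = 9.07425 kN/m³.
The centroid of a semicircle lies 4r/(3π) = 0.891268 m from the diameter, here below the top edge, so the centroid depth is h_c = 0.891268 m.
A = πr²/2 = π × 2.1²/2 = 6.92721 m².
Resultant F = γ·h_c·A = 9.07425 × 0.891268 × 6.92721 = 56.0244 kN.
I_c = (π/8 − 8/(9π))·r⁴ = 0.109757 × 2.1⁴ = 2.13457 m⁴.
Centre of pressure: y_p = y_c + I_c/(y_c·A) = 0.891268 + 2.13457/(0.891268 × 6.92721) = 0.891268 + 0.345735 = 1.237 m along the plane.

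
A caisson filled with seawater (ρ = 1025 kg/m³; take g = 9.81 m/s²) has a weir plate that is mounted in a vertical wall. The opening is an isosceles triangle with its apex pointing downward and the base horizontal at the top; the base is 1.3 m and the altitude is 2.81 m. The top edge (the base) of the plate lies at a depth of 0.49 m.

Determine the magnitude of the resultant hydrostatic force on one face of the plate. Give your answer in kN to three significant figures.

F ≈ 26.2 kN

γ = ρg = 1025 × 9.81 / 1000 = 10.05525 kN/m³.
With the apex down, the centroid sits h/3 = 2.81/3 = 0.936667 m below the base (the top edge), so the centroid depth is h_c = 0.49 + 0.936667 = 1.42667 m.
A = ½ × 1.3 × 2.81 = 1.8265 m².
Resultant F = γ·h_c·A = 10.05525 × 1.42667 × 1.8265 = 26.2021 kN.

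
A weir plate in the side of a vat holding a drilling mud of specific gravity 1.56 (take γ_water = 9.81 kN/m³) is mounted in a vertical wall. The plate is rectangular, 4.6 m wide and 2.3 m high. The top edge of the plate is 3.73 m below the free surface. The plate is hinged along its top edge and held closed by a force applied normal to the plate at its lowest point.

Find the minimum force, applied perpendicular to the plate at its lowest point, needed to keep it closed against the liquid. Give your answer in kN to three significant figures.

γ = 1.56 × 9.81 = 15.3036 kN/m³.
The centroid lies 2.3/2 = 1.15 m below the top edge, so the centroid depth is h_c = 3.73 + 1.15 = 4.88 m.
A = 4.6 × 2.3 = 10.58 m².
Resultant F = γ·h_c·A = 15.3036 × 4.88 × 10.58 = 790.131 kN.
I_c = b·h³/12 = 4.6 × 2.3³/12 = 4.66402 m⁴.
Centre of pressure: y_p = y_c + I_c/(y_c·A) = 4.88 + 4.66402/(4.88 × 10.58) = 4.88 + 0.0903348 = 4.97033 m along the plane.
The resultant acts 1.15 + 0.0903348 = 1.24033 m (along the plate) below the hinge at the top edge, so the moment about the hinge is M = F × 1.24033 = 790.131 × 1.24033 = 980.023 kN·m.
A normal force at the bottom, 2.3 m from the hinge, must supply this moment: P = 980.023/2.3 = 426.097 kN.

P ≈ 426 kN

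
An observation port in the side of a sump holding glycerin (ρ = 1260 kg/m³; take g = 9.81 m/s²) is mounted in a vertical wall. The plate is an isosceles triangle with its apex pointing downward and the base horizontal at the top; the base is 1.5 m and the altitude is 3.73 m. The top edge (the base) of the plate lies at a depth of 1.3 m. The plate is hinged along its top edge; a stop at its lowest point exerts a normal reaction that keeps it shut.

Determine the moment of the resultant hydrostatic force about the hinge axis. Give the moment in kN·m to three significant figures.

M ≈ 136 kN·m

γ = ρg = 1260 × 9.81 / 1000 = 12.3606 kN/m³.
With the apex down, the centroid sits h/3 = 3.73/3 = 1.24333 m below the base (the top edge), so the centroid depth is h_c = 1.3 + 1.24333 = 2.54333 m.
A = ½ × 1.5 × 3.73 = 2.7975 m².
Resultant F = γ·h_c·A = 12.3606 × 2.54333 × 2.7975 = 87.9452 kN.
I_c = b·h³/36 = 1.5 × 3.73³/36 = 2.1623 m⁴.
Centre of pressure: y_p = y_c + I_c/(y_c·A) = 2.54333 + 2.1623/(2.54333 × 2.7975) = 2.54333 + 0.303909 = 2.84724 m along the plane.
The resultant acts 1.24333 + 0.303909 = 1.54724 m (along the plate) below the hinge at the top edge, so the moment about the hinge is M = F × 1.54724 = 87.9452 × 1.54724 = 136.072 kN·m.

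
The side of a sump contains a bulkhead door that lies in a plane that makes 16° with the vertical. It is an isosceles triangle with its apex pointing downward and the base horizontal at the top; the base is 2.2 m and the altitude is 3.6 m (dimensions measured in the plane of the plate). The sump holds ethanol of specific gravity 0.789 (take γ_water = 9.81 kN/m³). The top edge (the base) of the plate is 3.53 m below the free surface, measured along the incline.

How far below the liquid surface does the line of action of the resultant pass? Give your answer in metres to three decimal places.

h_p = 4.693 m

γ = 0.789 × 9.81 = 7.74009 kN/m³.
The plate makes 16° with the vertical, i.e. θ = 90° − 16° = 74° to the horizontal. Measuring y along the incline from the free-surface line, vertical depth h = y·sinθ with sinθ = 0.961262.
With the apex down, the centroid sits h/3 = 3.6/3 = 1.2 m below the base (the top edge), so y_c = 3.53 + 1.2 = 4.73 m and h_c = 4.73 × 0.961262 = 4.54677 m.
A = ½ × 2.2 × 3.6 = 3.96 m².
Resultant F = γ·h_c·A = 7.74009 × 4.54677 × 3.96 = 139.362 kN.
I_c = b·h³/36 = 2.2 × 3.6³/36 = 2.8512 m⁴.
Centre of pressure: y_p = y_c + I_c/(y_c·A) = 4.73 + 2.8512/(4.73 × 3.96) = 4.73 + 0.15222 = 4.88222 m along the plane.
Vertically, h_p = y_p·sinθ = 4.88222 × 0.961262 = 4.69309 m.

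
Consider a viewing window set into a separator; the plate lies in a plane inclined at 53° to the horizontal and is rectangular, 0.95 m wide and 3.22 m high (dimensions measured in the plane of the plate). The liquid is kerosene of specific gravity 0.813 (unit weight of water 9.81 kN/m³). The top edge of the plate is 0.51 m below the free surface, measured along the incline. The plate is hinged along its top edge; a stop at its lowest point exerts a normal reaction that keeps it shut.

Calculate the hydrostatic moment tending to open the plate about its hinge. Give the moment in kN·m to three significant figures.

M ≈ 83.3 kN·m

γ = 0.813 × 9.81 = 7.97553 kN/m³.
Let θ = 53° be the plate's angle to the horizontal; measure y along the incline from where the plane meets the free surface. Vertical depth h = y·sinθ with sinθ = 0.798636.
The centroid lies 3.22/2 = 1.61 m below the top edge, so y_c = 0.51 + 1.61 = 2.12 m and h_c = 2.12 × 0.798636 = 1.69311 m.
A = 0.95 × 3.22 = 3.059 m².
Resultant F = γ·h_c·A = 7.97553 × 1.69311 × 3.059 = 41.3071 kN.
I_c = b·h³/12 = 0.95 × 3.22³/12 = 2.64308 m⁴.
Centre of pressure: y_p = y_c + I_c/(y_c·A) = 2.12 + 2.64308/(2.12 × 3.059) = 2.12 + 0.407563 = 2.52756 m along the plane.
The resultant acts 1.61 + 0.407563 = 2.01756 m (along the plate) below the hinge at the top edge, so the moment about the hinge is M = F × 2.01756 = 41.3071 × 2.01756 = 83.3396 kN·m.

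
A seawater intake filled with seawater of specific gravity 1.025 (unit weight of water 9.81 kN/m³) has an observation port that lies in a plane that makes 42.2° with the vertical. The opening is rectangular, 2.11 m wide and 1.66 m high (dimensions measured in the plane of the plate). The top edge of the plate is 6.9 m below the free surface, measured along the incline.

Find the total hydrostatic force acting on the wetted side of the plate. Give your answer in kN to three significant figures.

γ = 1.025 × 9.81 = 10.05525 kN/m³.
The plate makes 42.2° with the vertical, i.e. θ = 90° − 42.2° = 47.8° to the horizontal. Measuring y along the incline from the free-surface line, vertical depth h = y·sinθ with sinθ = 0.740805.
The centroid lies 1.66/2 = 0.83 m below the top edge, so y_c = 6.9 + 0.83 = 7.73 m and h_c = 7.73 × 0.740805 = 5.72642 m.
A = 2.11 × 1.66 = 3.5026 m².
Resultant F = γ·h_c·A = 10.05525 × 5.72642 × 3.5026 = 201.682 kN.

F ≈ 202 kN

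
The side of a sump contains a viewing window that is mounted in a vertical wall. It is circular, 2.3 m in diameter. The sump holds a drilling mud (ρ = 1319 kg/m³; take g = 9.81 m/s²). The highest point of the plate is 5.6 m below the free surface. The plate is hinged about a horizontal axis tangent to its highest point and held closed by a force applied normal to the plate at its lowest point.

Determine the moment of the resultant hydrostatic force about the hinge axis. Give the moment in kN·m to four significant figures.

M ≈ 435.1 kN·m

γ = ρg = 1319 × 9.81 / 1000 = 12.93939 kN/m³.
The centroid is at the centre, 1.15 m below the top of the plate, so the centroid depth is h_c = 5.6 + 1.15 = 6.75 m.
A = π(1.15)² = 4.15476 m².
Resultant F = γ·h_c·A = 12.93939 × 6.75 × 4.15476 = 362.88 kN.
I_c = πr⁴/4 = π × 1.15⁴/4 = 1.37367 m⁴.
Centre of pressure: y_p = y_c + I_c/(y_c·A) = 6.75 + 1.37367/(6.75 × 4.15476) = 6.75 + 0.0489816 = 6.79898 m along the plane.
The resultant acts 1.15 + 0.0489816 = 1.19898 m (along the plate) below the hinge at the top edge, so the moment about the hinge is M = F × 1.19898 = 362.88 × 1.19898 = 435.086 kN·m.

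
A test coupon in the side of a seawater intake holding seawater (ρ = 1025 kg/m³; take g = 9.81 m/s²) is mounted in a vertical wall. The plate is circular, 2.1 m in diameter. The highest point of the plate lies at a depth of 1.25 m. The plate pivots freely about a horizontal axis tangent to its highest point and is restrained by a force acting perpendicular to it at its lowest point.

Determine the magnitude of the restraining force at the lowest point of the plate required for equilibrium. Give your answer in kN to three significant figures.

γ = ρg = 1025 × 9.81 / 1000 = 10.05525 kN/m³.
The centroid is at the centre, 1.05 m below the top of the plate, so the centroid depth is h_c = 1.25 + 1.05 = 2.3 m.
A = π(1.05)² = 3.46361 m².
Resultant F = γ·h_c·A = 10.05525 × 2.3 × 3.46361 = 80.1032 kN.
I_c = πr⁴/4 = π × 1.05⁴/4 = 0.954656 m⁴.
Centre of pressure: y_p = y_c + I_c/(y_c·A) = 2.3 + 0.954656/(2.3 × 3.46361) = 2.3 + 0.119837 = 2.41984 m along the plane.
The resultant acts 1.05 + 0.119837 = 1.16984 m (along the plate) below the hinge at the top edge, so the moment about the hinge is M = F × 1.16984 = 80.1032 × 1.16984 = 93.7079 kN·m.
A normal force at the bottom, 2.1 m from the hinge, must supply this moment: P = 93.7079/2.1 = 44.6228 kN.

P ≈ 44.6 kN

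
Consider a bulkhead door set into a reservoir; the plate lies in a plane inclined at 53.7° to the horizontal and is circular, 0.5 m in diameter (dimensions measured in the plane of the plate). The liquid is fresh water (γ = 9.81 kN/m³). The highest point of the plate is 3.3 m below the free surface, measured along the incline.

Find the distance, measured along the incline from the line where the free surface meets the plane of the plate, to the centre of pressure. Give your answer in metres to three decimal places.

y_p = 3.554 m

γ = 9.81 kN/m³.
Let θ = 53.7° be the plate's angle to the horizontal; measure y along the incline from where the plane meets the free surface. Vertical depth h = y·sinθ with sinθ = 0.805928.
The centroid is at the centre, 0.25 m below the top of the plate, so y_c = 3.3 + 0.25 = 3.55 m and h_c = 3.55 × 0.805928 = 2.86104 m.
A = π(0.25)² = 0.19635 m².
Resultant F = γ·h_c·A = 9.81 × 2.86104 × 0.19635 = 5.51092 kN.
I_c = πr⁴/4 = π × 0.25⁴/4 = 0.00306796 m⁴.
Centre of pressure: y_p = y_c + I_c/(y_c·A) = 3.55 + 0.00306796/(3.55 × 0.19635) = 3.55 + 0.0044014 = 3.5544 m along the plane.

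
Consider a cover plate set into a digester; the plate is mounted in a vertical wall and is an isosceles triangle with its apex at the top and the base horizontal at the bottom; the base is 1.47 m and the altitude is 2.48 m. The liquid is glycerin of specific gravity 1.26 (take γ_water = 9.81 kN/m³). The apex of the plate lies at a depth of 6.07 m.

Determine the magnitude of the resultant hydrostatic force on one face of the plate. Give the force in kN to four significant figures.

γ = 1.26 × 9.81 = 12.3606 kN/m³.
With the apex up, the centroid sits 2h/3 = 2 × 2.48/3 = 1.65333 m below the apex, so the centroid depth is h_c = 6.07 + 1.65333 = 7.72333 m.
A = ½ × 1.47 × 2.48 = 1.8228 m².
Resultant F = γ·h_c·A = 12.3606 × 7.72333 × 1.8228 = 174.014 kN.

F ≈ 174.0 kN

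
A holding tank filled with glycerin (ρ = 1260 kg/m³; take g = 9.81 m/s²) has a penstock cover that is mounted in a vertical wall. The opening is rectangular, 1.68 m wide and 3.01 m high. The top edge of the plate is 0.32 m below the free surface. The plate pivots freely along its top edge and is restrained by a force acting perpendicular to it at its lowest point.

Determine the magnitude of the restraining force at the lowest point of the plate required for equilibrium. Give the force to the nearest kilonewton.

P ≈ 73 kN

γ = ρg = 1260 × 9.81 / 1000 = 12.3606 kN/m³.
The centroid lies 3.01/2 = 1.505 m below the top edge, so the centroid depth is h_c = 0.32 + 1.505 = 1.825 m.
A = 1.68 × 3.01 = 5.0568 m².
Resultant F = γ·h_c·A = 12.3606 × 1.825 × 5.0568 = 114.072 kN.
I_c = b·h³/12 = 1.68 × 3.01³/12 = 3.81793 m⁴.
Centre of pressure: y_p = y_c + I_c/(y_c·A) = 1.825 + 3.81793/(1.825 × 5.0568) = 1.825 + 0.413704 = 2.2387 m along the plane.
The resultant acts 1.505 + 0.413704 = 1.9187 m (along the plate) below the hinge at the top edge, so the moment about the hinge is M = F × 1.9187 = 114.072 × 1.9187 = 218.87 kN·m.
A normal force at the bottom, 3.01 m from the hinge, must supply this moment: P = 218.87/3.01 = 72.7143 kN.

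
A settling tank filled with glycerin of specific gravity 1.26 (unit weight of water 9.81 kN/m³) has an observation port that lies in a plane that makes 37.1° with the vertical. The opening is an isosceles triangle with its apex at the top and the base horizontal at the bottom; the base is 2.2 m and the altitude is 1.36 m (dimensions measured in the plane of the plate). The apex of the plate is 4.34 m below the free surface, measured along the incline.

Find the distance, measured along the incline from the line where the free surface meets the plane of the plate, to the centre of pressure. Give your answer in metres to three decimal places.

γ = 1.26 × 9.81 = 12.3606 kN/m³.
The plate makes 37.1° with the vertical, i.e. θ = 90° − 37.1° = 52.9° to the horizontal. Measuring y along the incline from the free-surface line, vertical depth h = y·sinθ with sinθ = 0.797584.
With the apex up, the centroid sits 2h/3 = 2 × 1.36/3 = 0.906667 m below the apex, so y_c = 4.34 + 0.906667 = 5.24667 m and h_c = 5.24667 × 0.797584 = 4.18466 m.
A = ½ × 2.2 × 1.36 = 1.496 m².
Resultant F = γ·h_c·A = 12.3606 × 4.18466 × 1.496 = 77.3805 kN.
I_c = b·h³/36 = 2.2 × 1.36³/36 = 0.153722 m⁴.
Centre of pressure: y_p = y_c + I_c/(y_c·A) = 5.24667 + 0.153722/(5.24667 × 1.496) = 5.24667 + 0.0195849 = 5.26625 m along the plane.

y_p = 5.266 m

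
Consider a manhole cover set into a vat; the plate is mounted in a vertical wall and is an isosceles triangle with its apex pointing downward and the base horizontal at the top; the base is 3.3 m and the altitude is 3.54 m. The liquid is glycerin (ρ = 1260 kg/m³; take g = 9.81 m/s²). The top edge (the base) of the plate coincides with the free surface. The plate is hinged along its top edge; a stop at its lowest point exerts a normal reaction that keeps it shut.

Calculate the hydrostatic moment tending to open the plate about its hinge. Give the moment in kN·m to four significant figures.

γ = ρg = 1260 × 9.81 / 1000 = 12.3606 kN/m³.
With the apex down, the centroid sits h/3 = 3.54/3 = 1.18 m below the base (the top edge), so the centroid depth is h_c = 1.18 m.
A = ½ × 3.3 × 3.54 = 5.841 m².
Resultant F = γ·h_c·A = 12.3606 × 1.18 × 5.841 = 85.194 kN.
I_c = b·h³/36 = 3.3 × 3.54³/36 = 4.0665 m⁴.
Centre of pressure: y_p = y_c + I_c/(y_c·A) = 1.18 + 4.0665/(1.18 × 5.841) = 1.18 + 0.589999 = 1.77 m along the plane.
The resultant acts 1.18 + 0.589999 = 1.77 m (along the plate) below the hinge at the top edge, so the moment about the hinge is M = F × 1.77 = 85.194 × 1.77 = 150.793 kN·m.

M ≈ 150.8 kN·m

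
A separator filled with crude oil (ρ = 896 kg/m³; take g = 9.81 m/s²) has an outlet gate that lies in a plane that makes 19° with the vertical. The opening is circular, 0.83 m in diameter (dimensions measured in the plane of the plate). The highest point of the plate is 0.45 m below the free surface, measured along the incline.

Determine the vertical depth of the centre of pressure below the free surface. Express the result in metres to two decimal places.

γ = ρg = 896 × 9.81 / 1000 = 8.78976 kN/m³.
The plate makes 19° with the vertical, i.e. θ = 90° − 19° = 71° to the horizontal. Measuring y along the incline from the free-surface line, vertical depth h = y·sinθ with sinθ = 0.945519.
The centroid is at the centre, 0.415 m below the top of the plate, so y_c = 0.45 + 0.415 = 0.865 m and h_c = 0.865 × 0.945519 = 0.817874 m.
A = π(0.415)² = 0.541061 m².
Resultant F = γ·h_c·A = 8.78976 × 0.817874 × 0.541061 = 3.88964 kN.
I_c = πr⁴/4 = π × 0.415⁴/4 = 0.023296 m⁴.
Centre of pressure: y_p = y_c + I_c/(y_c·A) = 0.865 + 0.023296/(0.865 × 0.541061) = 0.865 + 0.0497759 = 0.914776 m along the plane.
Vertically, h_p = y_p·sinθ = 0.914776 × 0.945519 = 0.864938 m.

h_p = 0.86 m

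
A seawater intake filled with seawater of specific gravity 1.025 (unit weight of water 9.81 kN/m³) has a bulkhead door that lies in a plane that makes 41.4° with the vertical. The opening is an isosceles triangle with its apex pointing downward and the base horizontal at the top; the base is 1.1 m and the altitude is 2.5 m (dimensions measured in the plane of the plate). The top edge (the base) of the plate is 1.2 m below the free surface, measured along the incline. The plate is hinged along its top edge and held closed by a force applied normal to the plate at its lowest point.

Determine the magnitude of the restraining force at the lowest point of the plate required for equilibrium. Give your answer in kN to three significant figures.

γ = 1.025 × 9.81 = 10.05525 kN/m³.
The plate makes 41.4° with the vertical, i.e. θ = 90° − 41.4° = 48.6° to the horizontal. Measuring y along the incline from the free-surface line, vertical depth h = y·sinθ with sinθ = 0.750111.
With the apex down, the centroid sits h/3 = 2.5/3 = 0.833333 m below the base (the top edge), so y_c = 1.2 + 0.833333 = 2.03333 m and h_c = 2.03333 × 0.750111 = 1.52522 m.
A = ½ × 1.1 × 2.5 = 1.375 m².
Resultant F = γ·h_c·A = 10.05525 × 1.52522 × 1.375 = 21.0876 kN.
I_c = b·h³/36 = 1.1 × 2.5³/36 = 0.477431 m⁴.
Centre of pressure: y_p = y_c + I_c/(y_c·A) = 2.03333 + 0.477431/(2.03333 × 1.375) = 2.03333 + 0.170765 = 2.20409 m along the plane.
The resultant acts 0.833333 + 0.170765 = 1.0041 m (along the plate) below the hinge at the top edge, so the moment about the hinge is M = F × 1.0041 = 21.0876 × 1.0041 = 21.1741 kN·m.
A normal force at the bottom, 2.5 m from the hinge, must supply this moment: P = 21.1741/2.5 = 8.46964 kN.

P ≈ 8.47 kN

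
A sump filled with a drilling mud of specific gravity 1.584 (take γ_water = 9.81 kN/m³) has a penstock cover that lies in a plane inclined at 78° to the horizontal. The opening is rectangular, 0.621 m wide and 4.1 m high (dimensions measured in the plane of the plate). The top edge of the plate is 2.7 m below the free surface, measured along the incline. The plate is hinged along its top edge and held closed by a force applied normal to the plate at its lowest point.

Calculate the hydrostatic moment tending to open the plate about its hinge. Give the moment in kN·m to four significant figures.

γ = 1.584 × 9.81 = 15.53904 kN/m³.
Let θ = 78° be the plate's angle to the horizontal; measure y along the incline from where the plane meets the free surface. Vertical depth h = y·sinθ with sinθ = 0.978148.
The centroid lies 4.1/2 = 2.05 m below the top edge, so y_c = 2.7 + 2.05 = 4.75 m and h_c = 4.75 × 0.978148 = 4.6462 m.
A = 0.621 × 4.1 = 2.5461 m².
Resultant F = γ·h_c·A = 15.53904 × 4.6462 × 2.5461 = 183.822 kN.
I_c = b·h³/12 = 0.621 × 4.1³/12 = 3.56666 m⁴.
Centre of pressure: y_p = y_c + I_c/(y_c·A) = 4.75 + 3.56666/(4.75 × 2.5461) = 4.75 + 0.294912 = 5.04491 m along the plane.
The resultant acts 2.05 + 0.294912 = 2.34491 m (along the plate) below the hinge at the top edge, so the moment about the hinge is M = F × 2.34491 = 183.822 × 2.34491 = 431.046 kN·m.

M ≈ 431.0 kN·m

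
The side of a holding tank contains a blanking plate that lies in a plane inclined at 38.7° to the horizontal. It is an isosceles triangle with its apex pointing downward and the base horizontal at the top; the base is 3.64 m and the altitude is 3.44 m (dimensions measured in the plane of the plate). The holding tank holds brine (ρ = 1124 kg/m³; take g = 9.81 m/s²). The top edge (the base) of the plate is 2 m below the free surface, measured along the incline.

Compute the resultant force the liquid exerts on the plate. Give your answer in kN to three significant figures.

γ = ρg = 1124 × 9.81 / 1000 = 11.02644 kN/m³.
Let θ = 38.7° be the plate's angle to the horizontal; measure y along the incline from where the plane meets the free surface. Vertical depth h = y·sinθ with sinθ = 0.625243.
With the apex down, the centroid sits h/3 = 3.44/3 = 1.14667 m below the base (the top edge), so y_c = 2 + 1.14667 = 3.14667 m and h_c = 3.14667 × 0.625243 = 1.96743 m.
A = ½ × 3.64 × 3.44 = 6.2608 m².
Resultant F = γ·h_c·A = 11.02644 × 1.96743 × 6.2608 = 135.82 kN.

F ≈ 136 kN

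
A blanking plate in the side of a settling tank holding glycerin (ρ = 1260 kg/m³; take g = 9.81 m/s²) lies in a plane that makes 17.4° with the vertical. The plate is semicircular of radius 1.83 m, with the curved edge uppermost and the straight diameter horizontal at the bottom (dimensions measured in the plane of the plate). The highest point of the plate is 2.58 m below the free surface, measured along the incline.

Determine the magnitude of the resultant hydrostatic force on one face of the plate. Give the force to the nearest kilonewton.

γ = ρg = 1260 × 9.81 / 1000 = 12.3606 kN/m³.
The plate makes 17.4° with the vertical, i.e. θ = 90° − 17.4° = 72.6° to the horizontal. Measuring y along the incline from the free-surface line, vertical depth h = y·sinθ with sinθ = 0.954240.
The centroid lies 4r/(3π) = 0.776676 m above the diameter, so r − 4r/(3π) = 1.83 − 0.776676 = 1.05332 m below the topmost point, so y_c = 2.58 + 1.05332 = 3.63332 m and h_c = 3.63332 × 0.954240 = 3.46706 m.
A = πr²/2 = π × 1.83²/2 = 5.26044 m².
Resultant F = γ·h_c·A = 12.3606 × 3.46706 × 5.26044 = 225.436 kN.

F ≈ 225 kN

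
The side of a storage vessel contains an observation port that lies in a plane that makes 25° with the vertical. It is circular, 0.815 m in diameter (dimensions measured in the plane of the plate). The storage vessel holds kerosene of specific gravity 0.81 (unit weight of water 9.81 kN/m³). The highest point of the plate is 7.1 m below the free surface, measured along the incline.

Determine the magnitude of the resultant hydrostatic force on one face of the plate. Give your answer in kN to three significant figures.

F ≈ 28.2 kN

γ = 0.81 × 9.81 = 7.9461 kN/m³.
The plate makes 25° with the vertical, i.e. θ = 90° − 25° = 65° to the horizontal. Measuring y along the incline from the free-surface line, vertical depth h = y·sinθ with sinθ = 0.906308.
The centroid is at the centre, 0.4075 m below the top of the plate, so y_c = 7.1 + 0.4075 = 7.5075 m and h_c = 7.5075 × 0.906308 = 6.80411 m.
A = π(0.4075)² = 0.521681 m².
Resultant F = γ·h_c·A = 7.9461 × 6.80411 × 0.521681 = 28.2053 kN.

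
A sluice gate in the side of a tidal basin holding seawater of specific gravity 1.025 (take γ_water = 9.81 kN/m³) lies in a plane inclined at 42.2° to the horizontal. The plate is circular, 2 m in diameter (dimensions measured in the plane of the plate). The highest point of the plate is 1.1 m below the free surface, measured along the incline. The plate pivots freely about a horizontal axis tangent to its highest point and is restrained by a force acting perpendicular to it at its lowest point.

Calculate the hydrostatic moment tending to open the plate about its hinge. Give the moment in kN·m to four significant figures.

γ = 1.025 × 9.81 = 10.05525 kN/m³.
Let θ = 42.2° be the plate's angle to the horizontal; measure y along the incline from where the plane meets the free surface. Vertical depth h = y·sinθ with sinθ = 0.671721.
The centroid is at the centre, 1 m below the top of the plate, so y_c = 1.1 + 1 = 2.1 m and h_c = 2.1 × 0.671721 = 1.41061 m.
A = π(1)² = 3.14159 m².
Resultant F = γ·h_c·A = 10.05525 × 1.41061 × 3.14159 = 44.5604 kN.
I_c = πr⁴/4 = π × 1⁴/4 = 0.785398 m⁴.
Centre of pressure: y_p = y_c + I_c/(y_c·A) = 2.1 + 0.785398/(2.1 × 3.14159) = 2.1 + 0.119048 = 2.21905 m along the plane.
The resultant acts 1 + 0.119048 = 1.11905 m (along the plate) below the hinge at the top edge, so the moment about the hinge is M = F × 1.11905 = 44.5604 × 1.11905 = 49.8653 kN·m.

M ≈ 49.87 kN·m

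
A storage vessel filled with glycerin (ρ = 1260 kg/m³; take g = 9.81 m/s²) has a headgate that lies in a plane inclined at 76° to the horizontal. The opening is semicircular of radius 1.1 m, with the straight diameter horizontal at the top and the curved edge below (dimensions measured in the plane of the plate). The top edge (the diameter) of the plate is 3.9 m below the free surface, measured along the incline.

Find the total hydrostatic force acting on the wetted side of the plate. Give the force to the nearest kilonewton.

γ = ρg = 1260 × 9.81 / 1000 = 12.3606 kN/m³.
Let θ = 76° be the plate's angle to the horizontal; measure y along the incline from where the plane meets the free surface. Vertical depth h = y·sinθ with sinθ = 0.970296.
The centroid of a semicircle lies 4r/(3π) = 0.466854 m from the diameter, here below the top edge, so y_c = 3.9 + 0.466854 = 4.36685 m and h_c = 4.36685 × 0.970296 = 4.23714 m.
A = πr²/2 = π × 1.1²/2 = 1.90066 m².
Resultant F = γ·h_c·A = 12.3606 × 4.23714 × 1.90066 = 99.5444 kN.

F ≈ 100 kN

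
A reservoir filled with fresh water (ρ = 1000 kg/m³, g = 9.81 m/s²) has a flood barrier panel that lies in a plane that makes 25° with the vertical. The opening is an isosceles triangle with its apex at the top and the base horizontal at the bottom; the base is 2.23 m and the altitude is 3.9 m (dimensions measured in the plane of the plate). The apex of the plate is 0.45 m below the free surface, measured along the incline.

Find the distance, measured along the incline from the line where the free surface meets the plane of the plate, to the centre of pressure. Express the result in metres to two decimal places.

γ = ρg = 1000 × 9.81 = 9810 N/m³ = 9.81 kN/m³.
The plate makes 25° with the vertical, i.e. θ = 90° − 25° = 65° to the horizontal. Measuring y along the incline from the free-surface line, vertical depth h = y·sinθ with sinθ = 0.906308.
With the apex up, the centroid sits 2h/3 = 2 × 3.9/3 = 2.6 m below the apex, so y_c = 0.45 + 2.6 = 3.05 m and h_c = 3.05 × 0.906308 = 2.76424 m.
A = ½ × 2.23 × 3.9 = 4.3485 m².
Resultant F = γ·h_c·A = 9.81 × 2.76424 × 4.3485 = 117.919 kN.
I_c = b·h³/36 = 2.23 × 3.9³/36 = 3.67448 m⁴.
Centre of pressure: y_p = y_c + I_c/(y_c·A) = 3.05 + 3.67448/(3.05 × 4.3485) = 3.05 + 0.277049 = 3.32705 m along the plane.

y_p = 3.33 m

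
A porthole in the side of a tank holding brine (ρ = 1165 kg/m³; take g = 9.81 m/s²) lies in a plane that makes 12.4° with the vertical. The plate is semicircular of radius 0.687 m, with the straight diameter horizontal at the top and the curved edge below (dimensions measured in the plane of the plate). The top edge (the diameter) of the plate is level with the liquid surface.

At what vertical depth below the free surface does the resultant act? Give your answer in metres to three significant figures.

γ = ρg = 1165 × 9.81 / 1000 = 11.42865 kN/m³.
The plate makes 12.4° with the vertical, i.e. θ = 90° − 12.4° = 77.6° to the horizontal. Measuring y along the incline from the free-surface line, vertical depth h = y·sinθ with sinθ = 0.976672.
The centroid of a semicircle lies 4r/(3π) = 0.291572 m from the diameter, here below the top edge, so y_c = 0.291572 m and h_c = 0.291572 × 0.976672 = 0.28477 m.
A = πr²/2 = π × 0.687²/2 = 0.741367 m².
Resultant F = γ·h_c·A = 11.42865 × 0.28477 × 0.741367 = 2.41281 kN.
I_c = (π/8 − 8/(9π))·r⁴ = 0.109757 × 0.687⁴ = 0.0244489 m⁴.
Centre of pressure: y_p = y_c + I_c/(y_c·A) = 0.291572 + 0.0244489/(0.291572 × 0.741367) = 0.291572 + 0.113105 = 0.404677 m along the plane.
Vertically, h_p = y_p·sinθ = 0.404677 × 0.976672 = 0.395237 m.

h_p = 0.395 m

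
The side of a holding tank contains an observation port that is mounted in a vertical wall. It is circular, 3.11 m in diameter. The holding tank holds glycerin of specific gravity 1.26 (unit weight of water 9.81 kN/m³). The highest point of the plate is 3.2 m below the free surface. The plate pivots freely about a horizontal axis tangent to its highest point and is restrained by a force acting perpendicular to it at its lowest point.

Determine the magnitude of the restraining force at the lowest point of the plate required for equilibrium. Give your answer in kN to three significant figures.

P ≈ 241 kN

γ = 1.26 × 9.81 = 12.3606 kN/m³.
The centroid is at the centre, 1.555 m below the top of the plate, so the centroid depth is h_c = 3.2 + 1.555 = 4.755 m.
A = π(1.555)² = 7.59645 m².
Resultant F = γ·h_c·A = 12.3606 × 4.755 × 7.59645 = 446.479 kN.
I_c = πr⁴/4 = π × 1.555⁴/4 = 4.5921 m⁴.
Centre of pressure: y_p = y_c + I_c/(y_c·A) = 4.755 + 4.5921/(4.755 × 7.59645) = 4.755 + 0.127131 = 4.88213 m along the plane.
The resultant acts 1.555 + 0.127131 = 1.68213 m (along the plate) below the hinge at the top edge, so the moment about the hinge is M = F × 1.68213 = 446.479 × 1.68213 = 751.036 kN·m.
A normal force at the bottom, 3.11 m from the hinge, must supply this moment: P = 751.036/3.11 = 241.491 kN.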